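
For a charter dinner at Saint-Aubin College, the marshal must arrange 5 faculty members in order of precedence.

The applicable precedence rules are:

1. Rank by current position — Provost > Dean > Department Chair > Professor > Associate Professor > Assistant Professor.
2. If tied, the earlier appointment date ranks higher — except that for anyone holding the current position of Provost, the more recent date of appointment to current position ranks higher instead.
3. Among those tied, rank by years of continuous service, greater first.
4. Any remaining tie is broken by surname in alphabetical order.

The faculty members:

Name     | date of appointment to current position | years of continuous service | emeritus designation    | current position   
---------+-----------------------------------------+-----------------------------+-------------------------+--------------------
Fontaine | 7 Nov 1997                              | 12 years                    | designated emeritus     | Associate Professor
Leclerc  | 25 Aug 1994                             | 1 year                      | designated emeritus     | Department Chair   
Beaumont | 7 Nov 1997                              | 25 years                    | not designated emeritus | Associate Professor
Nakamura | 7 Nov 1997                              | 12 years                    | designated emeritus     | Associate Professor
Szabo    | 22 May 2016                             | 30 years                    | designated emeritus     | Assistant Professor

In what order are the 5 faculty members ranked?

Leclerc, Beaumont, Fontaine, Nakamura, Szabo

By current position: Leclerc (Department Chair); then Beaumont, Fontaine and Nakamura (Associate Professor); then Szabo (Assistant Professor).
Beaumont, Fontaine and Nakamura all have date of appointment to current position 7 Nov 1997, so the next rule applies.
Among Beaumont, Fontaine and Nakamura, by years of continuous service (higher first): Beaumont (25 years) before Fontaine and Nakamura (12 years).
Among Fontaine and Nakamura, alphabetically by surname: Fontaine before Nakamura.
Full order: Leclerc, Beaumont, Fontaine, Nakamura, Szabo.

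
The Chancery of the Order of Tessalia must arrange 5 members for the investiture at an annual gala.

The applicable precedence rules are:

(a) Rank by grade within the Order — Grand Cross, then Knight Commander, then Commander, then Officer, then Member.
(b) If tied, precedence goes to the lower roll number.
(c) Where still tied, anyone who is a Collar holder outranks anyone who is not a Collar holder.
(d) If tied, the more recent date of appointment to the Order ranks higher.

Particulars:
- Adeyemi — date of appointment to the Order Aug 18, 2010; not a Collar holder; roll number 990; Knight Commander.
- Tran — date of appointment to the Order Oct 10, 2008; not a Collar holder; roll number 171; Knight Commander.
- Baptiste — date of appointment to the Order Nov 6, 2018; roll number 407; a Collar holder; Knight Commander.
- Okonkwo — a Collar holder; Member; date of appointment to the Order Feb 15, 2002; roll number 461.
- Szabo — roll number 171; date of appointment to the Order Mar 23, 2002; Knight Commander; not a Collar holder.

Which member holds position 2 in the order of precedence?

By grade within the Order: Tran, Szabo, Baptiste and Adeyemi (Knight Commander); then Okonkwo (Member).
Among Tran, Szabo, Baptiste and Adeyemi, by roll number (lower first): Tran and Szabo (171) before Baptiste (407) before Adeyemi (990).
Tran and Szabo are each not a Collar holder, so the next rule applies.
Among Tran and Szabo, by date of appointment to the Order (later first): Tran (Oct 10, 2008) before Szabo (Mar 23, 2002).
Order: Tran, Szabo, Baptiste, Adeyemi, Okonkwo.

Szabo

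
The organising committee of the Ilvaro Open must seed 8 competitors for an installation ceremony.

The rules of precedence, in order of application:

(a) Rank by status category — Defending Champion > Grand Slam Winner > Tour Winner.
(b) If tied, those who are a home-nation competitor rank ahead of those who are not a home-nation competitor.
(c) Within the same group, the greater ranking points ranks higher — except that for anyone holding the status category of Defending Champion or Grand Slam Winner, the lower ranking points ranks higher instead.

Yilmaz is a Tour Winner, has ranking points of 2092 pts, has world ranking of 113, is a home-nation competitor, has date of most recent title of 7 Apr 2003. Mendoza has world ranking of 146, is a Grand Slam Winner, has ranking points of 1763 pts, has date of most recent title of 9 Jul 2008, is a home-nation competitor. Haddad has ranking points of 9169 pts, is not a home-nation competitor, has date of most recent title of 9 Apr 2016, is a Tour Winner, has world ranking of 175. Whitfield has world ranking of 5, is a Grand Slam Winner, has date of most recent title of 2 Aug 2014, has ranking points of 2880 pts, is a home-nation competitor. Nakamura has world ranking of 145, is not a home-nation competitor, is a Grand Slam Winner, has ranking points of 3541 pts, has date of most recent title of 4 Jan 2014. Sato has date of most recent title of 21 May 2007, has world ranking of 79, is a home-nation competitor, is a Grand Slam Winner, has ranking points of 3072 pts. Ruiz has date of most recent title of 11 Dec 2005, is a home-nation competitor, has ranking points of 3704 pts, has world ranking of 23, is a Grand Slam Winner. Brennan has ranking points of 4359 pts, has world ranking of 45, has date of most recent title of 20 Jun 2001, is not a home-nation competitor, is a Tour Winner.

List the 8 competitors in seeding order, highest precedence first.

Mendoza, Whitfield, Sato, Ruiz, Nakamura, Yilmaz, Haddad, Brennan

By status category: Mendoza, Whitfield, Sato, Ruiz and Nakamura (Grand Slam Winner); then Yilmaz, Haddad and Brennan (Tour Winner).
Among Mendoza, Whitfield, Sato, Ruiz and Nakamura, a home-nation competitor before not a home-nation competitor: Mendoza, Whitfield, Sato and Ruiz (a home-nation competitor) before Nakamura (not a home-nation competitor).
Among Mendoza, Whitfield, Sato and Ruiz, by ranking points (lower first) (reversed rule for this group): Mendoza (1763 pts) before Whitfield (2880 pts) before Sato (3072 pts) before Ruiz (3704 pts).
Among Yilmaz, Haddad and Brennan, a home-nation competitor before not a home-nation competitor: Yilmaz (a home-nation competitor) before Haddad and Brennan (not a home-nation competitor).
Among Haddad and Brennan, by ranking points (higher first): Haddad (9169 pts) before Brennan (4359 pts).
Full order: Mendoza, Whitfield, Sato, Ruiz, Nakamura, Yilmaz, Haddad, Brennan.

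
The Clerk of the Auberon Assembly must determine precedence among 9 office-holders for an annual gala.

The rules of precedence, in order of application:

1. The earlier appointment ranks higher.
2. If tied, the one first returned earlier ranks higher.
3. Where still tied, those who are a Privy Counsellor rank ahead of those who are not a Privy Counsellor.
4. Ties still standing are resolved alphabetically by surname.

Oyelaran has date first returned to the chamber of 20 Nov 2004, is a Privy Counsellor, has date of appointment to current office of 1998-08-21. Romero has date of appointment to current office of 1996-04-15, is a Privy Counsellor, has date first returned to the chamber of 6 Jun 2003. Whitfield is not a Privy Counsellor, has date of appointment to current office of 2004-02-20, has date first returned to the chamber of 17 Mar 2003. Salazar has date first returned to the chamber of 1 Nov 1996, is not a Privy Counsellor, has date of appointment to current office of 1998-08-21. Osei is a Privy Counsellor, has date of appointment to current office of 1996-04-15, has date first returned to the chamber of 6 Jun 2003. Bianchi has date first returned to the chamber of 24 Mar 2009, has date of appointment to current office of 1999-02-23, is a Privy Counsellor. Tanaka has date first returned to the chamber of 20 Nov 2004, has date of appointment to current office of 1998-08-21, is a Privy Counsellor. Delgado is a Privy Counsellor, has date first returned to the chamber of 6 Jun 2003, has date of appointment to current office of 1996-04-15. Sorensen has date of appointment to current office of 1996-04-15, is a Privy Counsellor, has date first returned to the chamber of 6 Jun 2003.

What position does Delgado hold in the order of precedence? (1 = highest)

1

By date of appointment to current office (earlier first): Delgado, Osei, Romero and Sorensen (each 1996-04-15); then Salazar, Oyelaran and Tanaka (each 1998-08-21); then Bianchi (1999-02-23); then Whitfield (2004-02-20).
Delgado, Osei, Romero and Sorensen all have date first returned to the chamber 6 Jun 2003, so the next rule applies.
Delgado, Osei, Romero and Sorensen are each a Privy Counsellor, so the next rule applies.
Among Delgado, Osei, Romero and Sorensen, alphabetically by surname: Delgado before Osei before Romero before Sorensen.
Among Salazar, Oyelaran and Tanaka, by date first returned to the chamber (earlier first): Salazar (1 Nov 1996) before Oyelaran and Tanaka (20 Nov 2004).
Oyelaran and Tanaka are each a Privy Counsellor, so the next rule applies.
Among Oyelaran and Tanaka, alphabetically by surname: Oyelaran before Tanaka.
Order: Delgado, Osei, Romero, Sorensen, Salazar, Oyelaran, Tanaka, Bianchi, Whitfield. So position 1.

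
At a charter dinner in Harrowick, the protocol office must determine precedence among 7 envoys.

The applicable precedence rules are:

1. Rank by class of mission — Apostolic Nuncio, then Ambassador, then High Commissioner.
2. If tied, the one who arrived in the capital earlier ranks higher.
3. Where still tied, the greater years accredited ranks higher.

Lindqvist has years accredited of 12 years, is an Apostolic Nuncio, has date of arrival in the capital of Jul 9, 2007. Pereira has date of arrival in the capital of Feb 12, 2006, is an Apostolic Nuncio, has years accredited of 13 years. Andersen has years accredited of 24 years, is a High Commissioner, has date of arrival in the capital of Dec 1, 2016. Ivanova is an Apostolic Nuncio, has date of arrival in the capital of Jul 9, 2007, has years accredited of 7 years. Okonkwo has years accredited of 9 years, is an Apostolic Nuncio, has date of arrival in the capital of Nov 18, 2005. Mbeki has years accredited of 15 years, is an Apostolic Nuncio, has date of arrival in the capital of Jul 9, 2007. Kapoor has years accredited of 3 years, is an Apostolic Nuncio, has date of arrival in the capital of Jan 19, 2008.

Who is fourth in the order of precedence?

By class of mission: Okonkwo, Pereira, Mbeki, Lindqvist, Ivanova and Kapoor (Apostolic Nuncio); then Andersen (High Commissioner).
Among Okonkwo, Pereira, Mbeki, Lindqvist, Ivanova and Kapoor, by date of arrival in the capital (earlier first): Okonkwo (Nov 18, 2005) before Pereira (Feb 12, 2006) before Mbeki, Lindqvist and Ivanova (Jul 9, 2007) before Kapoor (Jan 19, 2008).
Among Mbeki, Lindqvist and Ivanova, by years accredited (higher first): Mbeki (15 years) before Lindqvist (12 years) before Ivanova (7 years).
Order: Okonkwo, Pereira, Mbeki, Lindqvist, Ivanova, Kapoor, Andersen.

Lindqvist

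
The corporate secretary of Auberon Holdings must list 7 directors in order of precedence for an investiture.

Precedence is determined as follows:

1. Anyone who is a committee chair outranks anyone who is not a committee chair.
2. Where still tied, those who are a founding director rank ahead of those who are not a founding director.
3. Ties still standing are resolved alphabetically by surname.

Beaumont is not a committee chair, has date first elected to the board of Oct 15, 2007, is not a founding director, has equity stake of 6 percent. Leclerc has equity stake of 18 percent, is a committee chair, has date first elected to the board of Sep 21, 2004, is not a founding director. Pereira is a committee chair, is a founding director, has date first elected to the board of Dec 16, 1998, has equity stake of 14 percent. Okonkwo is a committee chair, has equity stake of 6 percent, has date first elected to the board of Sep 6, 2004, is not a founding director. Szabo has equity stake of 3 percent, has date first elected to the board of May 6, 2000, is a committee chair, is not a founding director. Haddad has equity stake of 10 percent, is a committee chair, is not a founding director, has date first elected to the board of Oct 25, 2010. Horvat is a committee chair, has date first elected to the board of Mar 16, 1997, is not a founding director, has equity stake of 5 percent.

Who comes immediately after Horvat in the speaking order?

By the first rule: Pereira, Haddad, Horvat, Leclerc, Okonkwo and Szabo (each a committee chair); then Beaumont (not a committee chair).
Among Pereira, Haddad, Horvat, Leclerc, Okonkwo and Szabo, a founding director before not a founding director: Pereira (a founding director) before Haddad, Horvat, Leclerc, Okonkwo and Szabo (not a founding director).
Among Haddad, Horvat, Leclerc, Okonkwo and Szabo, alphabetically by surname: Haddad before Horvat before Leclerc before Okonkwo before Szabo.
Order: Pereira, Haddad, Horvat, Leclerc, Okonkwo, Szabo, Beaumont.

Leclerc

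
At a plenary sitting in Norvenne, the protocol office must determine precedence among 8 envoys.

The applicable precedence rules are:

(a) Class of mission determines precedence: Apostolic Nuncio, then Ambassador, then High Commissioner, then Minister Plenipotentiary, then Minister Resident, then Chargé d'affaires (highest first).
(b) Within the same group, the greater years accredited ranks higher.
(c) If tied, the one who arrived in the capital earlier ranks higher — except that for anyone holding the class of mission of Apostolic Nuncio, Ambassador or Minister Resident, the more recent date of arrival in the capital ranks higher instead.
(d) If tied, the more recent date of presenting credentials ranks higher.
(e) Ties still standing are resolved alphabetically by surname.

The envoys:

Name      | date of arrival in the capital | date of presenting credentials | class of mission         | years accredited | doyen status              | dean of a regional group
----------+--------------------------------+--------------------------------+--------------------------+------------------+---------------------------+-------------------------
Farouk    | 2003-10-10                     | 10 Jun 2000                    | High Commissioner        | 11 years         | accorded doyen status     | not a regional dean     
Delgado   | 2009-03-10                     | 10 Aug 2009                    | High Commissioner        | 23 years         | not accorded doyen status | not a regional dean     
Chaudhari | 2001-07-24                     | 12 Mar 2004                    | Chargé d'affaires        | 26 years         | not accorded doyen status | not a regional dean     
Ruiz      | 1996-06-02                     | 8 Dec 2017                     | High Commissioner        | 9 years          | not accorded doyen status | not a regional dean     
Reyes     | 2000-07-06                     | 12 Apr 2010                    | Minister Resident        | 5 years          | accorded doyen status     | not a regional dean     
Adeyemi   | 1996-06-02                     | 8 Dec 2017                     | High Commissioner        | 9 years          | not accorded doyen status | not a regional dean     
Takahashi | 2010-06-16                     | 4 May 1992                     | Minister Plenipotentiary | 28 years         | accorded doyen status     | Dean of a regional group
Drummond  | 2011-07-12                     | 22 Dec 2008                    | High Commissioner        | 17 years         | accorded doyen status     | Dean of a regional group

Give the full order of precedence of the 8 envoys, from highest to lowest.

Delgado, Drummond, Farouk, Adeyemi, Ruiz, Takahashi, Reyes, Chaudhari

By class of mission: Delgado, Drummond, Farouk, Adeyemi and Ruiz (High Commissioner); then Takahashi (Minister Plenipotentiary); then Reyes (Minister Resident); then Chaudhari (Chargé d'affaires).
Among Delgado, Drummond, Farouk, Adeyemi and Ruiz, by years accredited (higher first): Delgado (23 years) before Drummond (17 years) before Farouk (11 years) before Adeyemi and Ruiz (9 years).
Adeyemi and Ruiz both have date of arrival in the capital 1996-06-02, so the next rule applies.
Adeyemi and Ruiz both have date of presenting credentials 8 Dec 2017, so the next rule applies.
Among Adeyemi and Ruiz, alphabetically by surname: Adeyemi before Ruiz.
Full order: Delgado, Drummond, Farouk, Adeyemi, Ruiz, Takahashi, Reyes, Chaudhari.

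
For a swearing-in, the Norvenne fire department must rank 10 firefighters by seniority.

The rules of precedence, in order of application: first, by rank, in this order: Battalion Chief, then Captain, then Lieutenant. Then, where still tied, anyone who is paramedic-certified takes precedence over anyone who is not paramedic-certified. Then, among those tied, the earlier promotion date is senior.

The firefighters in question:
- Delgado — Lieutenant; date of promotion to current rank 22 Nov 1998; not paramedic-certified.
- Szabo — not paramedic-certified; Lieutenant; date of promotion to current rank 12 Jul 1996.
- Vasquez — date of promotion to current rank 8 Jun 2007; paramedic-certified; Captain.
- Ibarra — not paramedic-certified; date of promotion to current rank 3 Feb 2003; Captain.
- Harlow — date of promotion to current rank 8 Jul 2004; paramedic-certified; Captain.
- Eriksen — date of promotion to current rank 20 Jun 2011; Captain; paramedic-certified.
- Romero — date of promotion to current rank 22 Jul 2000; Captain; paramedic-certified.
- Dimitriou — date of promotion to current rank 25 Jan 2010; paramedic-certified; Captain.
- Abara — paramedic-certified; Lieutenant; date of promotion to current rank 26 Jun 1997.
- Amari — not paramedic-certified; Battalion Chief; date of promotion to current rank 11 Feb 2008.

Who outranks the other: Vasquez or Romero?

Romero

By rank: Amari (Battalion Chief); then Romero, Harlow, Vasquez, Dimitriou, Eriksen and Ibarra (Captain); then Abara, Szabo and Delgado (Lieutenant).
Among Romero, Harlow, Vasquez, Dimitriou, Eriksen and Ibarra, paramedic-certified before not paramedic-certified: Romero, Harlow, Vasquez, Dimitriou and Eriksen (paramedic-certified) before Ibarra (not paramedic-certified).
Among Romero, Harlow, Vasquez, Dimitriou and Eriksen, by date of promotion to current rank (earlier first): Romero (22 Jul 2000) before Harlow (8 Jul 2004) before Vasquez (8 Jun 2007) before Dimitriou (25 Jan 2010) before Eriksen (20 Jun 2011).
Among Abara, Szabo and Delgado, paramedic-certified before not paramedic-certified: Abara (paramedic-certified) before Szabo and Delgado (not paramedic-certified).
Among Szabo and Delgado, by date of promotion to current rank (earlier first): Szabo (12 Jul 1996) before Delgado (22 Nov 1998).
So Romero takes precedence.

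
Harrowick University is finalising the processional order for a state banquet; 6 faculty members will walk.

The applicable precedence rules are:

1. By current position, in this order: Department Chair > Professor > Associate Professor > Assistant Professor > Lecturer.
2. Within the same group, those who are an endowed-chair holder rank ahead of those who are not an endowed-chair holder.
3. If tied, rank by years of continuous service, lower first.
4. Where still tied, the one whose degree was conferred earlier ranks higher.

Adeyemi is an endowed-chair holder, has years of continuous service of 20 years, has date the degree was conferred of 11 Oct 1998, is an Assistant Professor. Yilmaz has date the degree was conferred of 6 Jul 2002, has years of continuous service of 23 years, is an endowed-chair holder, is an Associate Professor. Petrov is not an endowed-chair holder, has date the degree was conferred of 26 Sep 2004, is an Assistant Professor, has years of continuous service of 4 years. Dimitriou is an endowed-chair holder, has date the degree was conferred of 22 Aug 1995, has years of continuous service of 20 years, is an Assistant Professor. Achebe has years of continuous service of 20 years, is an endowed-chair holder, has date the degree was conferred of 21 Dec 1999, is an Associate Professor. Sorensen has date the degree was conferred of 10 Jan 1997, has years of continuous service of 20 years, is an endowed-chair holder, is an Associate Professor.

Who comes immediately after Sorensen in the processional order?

By current position: Sorensen, Achebe and Yilmaz (Associate Professor); then Dimitriou, Adeyemi and Petrov (Assistant Professor).
Sorensen, Achebe and Yilmaz are each an endowed-chair holder, so the next rule applies.
Among Sorensen, Achebe and Yilmaz, by years of continuous service (lower first): Sorensen and Achebe (20 years) before Yilmaz (23 years).
Among Sorensen and Achebe, by date the degree was conferred (earlier first): Sorensen (10 Jan 1997) before Achebe (21 Dec 1999).
Among Dimitriou, Adeyemi and Petrov, an endowed-chair holder before not an endowed-chair holder: Dimitriou and Adeyemi (an endowed-chair holder) before Petrov (not an endowed-chair holder).
Dimitriou and Adeyemi both have years of continuous service 20 years, so the next rule applies.
Among Dimitriou and Adeyemi, by date the degree was conferred (earlier first): Dimitriou (22 Aug 1995) before Adeyemi (11 Oct 1998).
Order: Sorensen, Achebe, Yilmaz, Dimitriou, Adeyemi, Petrov.

Achebe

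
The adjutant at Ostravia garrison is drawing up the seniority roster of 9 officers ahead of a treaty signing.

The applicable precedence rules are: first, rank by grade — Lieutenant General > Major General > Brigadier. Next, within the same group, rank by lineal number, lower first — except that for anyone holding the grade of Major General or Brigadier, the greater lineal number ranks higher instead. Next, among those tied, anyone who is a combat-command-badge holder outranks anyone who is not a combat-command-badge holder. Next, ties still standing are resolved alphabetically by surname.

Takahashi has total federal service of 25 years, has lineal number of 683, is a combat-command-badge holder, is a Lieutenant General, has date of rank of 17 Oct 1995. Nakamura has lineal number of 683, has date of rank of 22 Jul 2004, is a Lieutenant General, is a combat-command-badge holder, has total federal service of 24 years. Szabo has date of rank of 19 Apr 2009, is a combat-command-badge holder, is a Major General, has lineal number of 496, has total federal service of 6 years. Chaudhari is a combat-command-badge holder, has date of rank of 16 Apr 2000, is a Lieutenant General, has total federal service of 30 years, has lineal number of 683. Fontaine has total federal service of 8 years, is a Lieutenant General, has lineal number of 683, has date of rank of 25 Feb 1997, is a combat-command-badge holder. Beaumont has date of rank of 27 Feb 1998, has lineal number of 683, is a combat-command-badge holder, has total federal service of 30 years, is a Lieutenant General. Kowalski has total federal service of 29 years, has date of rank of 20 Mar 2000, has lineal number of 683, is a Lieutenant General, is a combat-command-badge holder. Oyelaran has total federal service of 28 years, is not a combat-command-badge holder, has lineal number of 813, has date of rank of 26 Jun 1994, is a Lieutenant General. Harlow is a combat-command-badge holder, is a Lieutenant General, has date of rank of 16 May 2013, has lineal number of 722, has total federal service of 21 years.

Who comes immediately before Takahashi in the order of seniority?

By grade: Beaumont, Chaudhari, Fontaine, Kowalski, Nakamura, Takahashi, Harlow and Oyelaran (Lieutenant General); then Szabo (Major General).
Among Beaumont, Chaudhari, Fontaine, Kowalski, Nakamura, Takahashi, Harlow and Oyelaran, by lineal number (lower first): Beaumont, Chaudhari, Fontaine, Kowalski, Nakamura and Takahashi (683) before Harlow (722) before Oyelaran (813).
Beaumont, Chaudhari, Fontaine, Kowalski, Nakamura and Takahashi are each a combat-command-badge holder, so the next rule applies.
Among Beaumont, Chaudhari, Fontaine, Kowalski, Nakamura and Takahashi, alphabetically by surname: Beaumont before Chaudhari before Fontaine before Kowalski before Nakamura before Takahashi.
Order: Beaumont, Chaudhari, Fontaine, Kowalski, Nakamura, Takahashi, Harlow, Oyelaran, Szabo.

Nakamura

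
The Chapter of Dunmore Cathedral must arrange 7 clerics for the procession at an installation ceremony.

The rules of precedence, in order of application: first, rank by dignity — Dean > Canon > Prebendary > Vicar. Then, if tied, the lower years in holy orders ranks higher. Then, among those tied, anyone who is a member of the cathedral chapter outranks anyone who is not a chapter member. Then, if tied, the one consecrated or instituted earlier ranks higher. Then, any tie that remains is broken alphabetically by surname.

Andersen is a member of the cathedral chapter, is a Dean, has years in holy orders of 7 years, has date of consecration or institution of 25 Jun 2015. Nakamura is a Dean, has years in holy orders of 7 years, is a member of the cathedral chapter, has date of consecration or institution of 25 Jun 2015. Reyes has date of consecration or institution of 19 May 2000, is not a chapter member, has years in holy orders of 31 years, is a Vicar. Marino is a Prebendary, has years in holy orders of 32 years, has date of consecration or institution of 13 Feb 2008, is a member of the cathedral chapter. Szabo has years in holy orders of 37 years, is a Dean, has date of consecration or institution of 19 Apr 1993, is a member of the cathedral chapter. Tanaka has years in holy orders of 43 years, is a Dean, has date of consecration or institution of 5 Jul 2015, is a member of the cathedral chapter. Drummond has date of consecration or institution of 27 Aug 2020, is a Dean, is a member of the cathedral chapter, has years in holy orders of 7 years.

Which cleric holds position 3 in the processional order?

Drummond

By dignity: Andersen, Nakamura, Drummond, Szabo and Tanaka (Dean); then Marino (Prebendary); then Reyes (Vicar).
Among Andersen, Nakamura, Drummond, Szabo and Tanaka, by years in holy orders (lower first): Andersen, Nakamura and Drummond (7 years) before Szabo (37 years) before Tanaka (43 years).
Andersen, Nakamura and Drummond are each a member of the cathedral chapter, so the next rule applies.
Among Andersen, Nakamura and Drummond, by date of consecration or institution (earlier first): Andersen and Nakamura (25 Jun 2015) before Drummond (27 Aug 2020).
Among Andersen and Nakamura, alphabetically by surname: Andersen before Nakamura.
Order: Andersen, Nakamura, Drummond, Szabo, Tanaka, Marino, Reyes.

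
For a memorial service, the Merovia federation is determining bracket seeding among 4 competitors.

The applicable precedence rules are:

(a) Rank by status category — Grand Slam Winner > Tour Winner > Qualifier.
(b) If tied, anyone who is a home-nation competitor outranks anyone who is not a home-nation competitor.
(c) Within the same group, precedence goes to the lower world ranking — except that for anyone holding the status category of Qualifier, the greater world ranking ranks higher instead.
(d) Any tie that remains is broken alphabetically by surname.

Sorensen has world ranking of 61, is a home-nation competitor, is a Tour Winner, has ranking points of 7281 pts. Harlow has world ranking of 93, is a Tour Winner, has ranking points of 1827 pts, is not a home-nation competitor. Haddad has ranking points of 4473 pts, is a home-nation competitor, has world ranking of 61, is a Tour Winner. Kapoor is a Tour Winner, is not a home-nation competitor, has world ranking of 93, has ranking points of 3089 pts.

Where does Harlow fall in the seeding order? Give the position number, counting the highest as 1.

By status category: Haddad, Sorensen, Harlow and Kapoor (Tour Winner).
Among Haddad, Sorensen, Harlow and Kapoor, a home-nation competitor before not a home-nation competitor: Haddad and Sorensen (a home-nation competitor) before Harlow and Kapoor (not a home-nation competitor).
Haddad and Sorensen both have world ranking 61, so the next rule applies.
Among Haddad and Sorensen, alphabetically by surname: Haddad before Sorensen.
Harlow and Kapoor both have world ranking 93, so the next rule applies.
Among Harlow and Kapoor, alphabetically by surname: Harlow before Kapoor.
Order: Haddad, Sorensen, Harlow, Kapoor. So position 3.

3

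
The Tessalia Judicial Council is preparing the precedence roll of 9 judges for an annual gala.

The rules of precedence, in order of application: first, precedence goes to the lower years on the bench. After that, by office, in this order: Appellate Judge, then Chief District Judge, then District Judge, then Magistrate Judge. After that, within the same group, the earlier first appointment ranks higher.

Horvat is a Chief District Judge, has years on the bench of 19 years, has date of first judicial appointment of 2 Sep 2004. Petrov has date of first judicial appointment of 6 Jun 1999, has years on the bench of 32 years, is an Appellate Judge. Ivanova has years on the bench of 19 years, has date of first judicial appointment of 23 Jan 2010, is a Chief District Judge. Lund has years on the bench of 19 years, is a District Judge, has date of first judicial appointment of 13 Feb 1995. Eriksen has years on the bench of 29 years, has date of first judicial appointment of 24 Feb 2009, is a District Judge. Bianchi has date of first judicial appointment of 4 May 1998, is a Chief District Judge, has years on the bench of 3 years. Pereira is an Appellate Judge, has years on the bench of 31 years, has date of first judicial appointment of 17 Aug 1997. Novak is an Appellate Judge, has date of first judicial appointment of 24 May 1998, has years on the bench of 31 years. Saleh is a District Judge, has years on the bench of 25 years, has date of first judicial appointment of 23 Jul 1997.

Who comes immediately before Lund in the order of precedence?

By years on the bench (lower first): Bianchi (3 years); then Horvat, Ivanova and Lund (each 19 years); then Saleh (25 years); then Eriksen (29 years); then Pereira and Novak (both 31 years); then Petrov (32 years).
Among Horvat, Ivanova and Lund, by office: Horvat and Ivanova (Chief District Judge) before Lund (District Judge).
Among Horvat and Ivanova, by date of first judicial appointment (earlier first): Horvat (2 Sep 2004) before Ivanova (23 Jan 2010).
Pereira and Novak are each Appellate Judge, so the next rule applies.
Among Pereira and Novak, by date of first judicial appointment (earlier first): Pereira (17 Aug 1997) before Novak (24 May 1998).
Order: Bianchi, Horvat, Ivanova, Lund, Saleh, Eriksen, Pereira, Novak, Petrov.

Ivanova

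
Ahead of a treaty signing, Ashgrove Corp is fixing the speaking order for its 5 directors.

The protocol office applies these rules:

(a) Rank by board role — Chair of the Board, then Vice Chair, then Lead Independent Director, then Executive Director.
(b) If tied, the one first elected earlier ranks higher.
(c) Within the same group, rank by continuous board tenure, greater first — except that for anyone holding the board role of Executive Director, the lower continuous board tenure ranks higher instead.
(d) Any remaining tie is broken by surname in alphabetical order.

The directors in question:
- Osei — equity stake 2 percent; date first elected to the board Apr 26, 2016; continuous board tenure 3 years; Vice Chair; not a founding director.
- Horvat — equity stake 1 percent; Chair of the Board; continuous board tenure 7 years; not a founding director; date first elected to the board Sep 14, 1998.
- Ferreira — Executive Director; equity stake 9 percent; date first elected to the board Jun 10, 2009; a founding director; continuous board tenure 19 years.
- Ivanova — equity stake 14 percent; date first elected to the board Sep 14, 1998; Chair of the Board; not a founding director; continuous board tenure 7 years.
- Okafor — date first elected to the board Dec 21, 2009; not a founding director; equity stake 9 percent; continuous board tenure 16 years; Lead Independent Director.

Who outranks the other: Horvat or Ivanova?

Horvat

By board role: Horvat and Ivanova (Chair of the Board); then Osei (Vice Chair); then Okafor (Lead Independent Director); then Ferreira (Executive Director).
Horvat and Ivanova both have date first elected to the board Sep 14, 1998, so the next rule applies.
Horvat and Ivanova both have continuous board tenure 7 years, so the next rule applies.
Among Horvat and Ivanova, alphabetically by surname: Horvat before Ivanova.
So Horvat takes precedence.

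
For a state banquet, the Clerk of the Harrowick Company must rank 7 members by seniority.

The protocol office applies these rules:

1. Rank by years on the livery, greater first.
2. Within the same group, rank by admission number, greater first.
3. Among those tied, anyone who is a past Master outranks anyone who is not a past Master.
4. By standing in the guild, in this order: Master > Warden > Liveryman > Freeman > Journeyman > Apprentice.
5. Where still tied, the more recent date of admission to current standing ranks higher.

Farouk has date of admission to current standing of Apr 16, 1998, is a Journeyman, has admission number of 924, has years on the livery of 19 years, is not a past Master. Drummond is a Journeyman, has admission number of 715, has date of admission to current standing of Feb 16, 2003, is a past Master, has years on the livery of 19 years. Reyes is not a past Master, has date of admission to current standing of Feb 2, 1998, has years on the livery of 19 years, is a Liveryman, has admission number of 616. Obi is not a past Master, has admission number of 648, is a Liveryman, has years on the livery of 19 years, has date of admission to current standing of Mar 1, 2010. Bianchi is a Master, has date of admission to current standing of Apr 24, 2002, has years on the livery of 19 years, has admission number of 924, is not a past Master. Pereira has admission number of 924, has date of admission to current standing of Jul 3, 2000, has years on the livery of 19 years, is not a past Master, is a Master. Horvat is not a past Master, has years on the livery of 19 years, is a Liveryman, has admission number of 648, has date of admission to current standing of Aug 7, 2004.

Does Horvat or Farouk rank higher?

By years on the livery (higher first): Bianchi, Pereira, Farouk, Drummond, Obi, Horvat and Reyes (each 19 years).
Among Bianchi, Pereira, Farouk, Drummond, Obi, Horvat and Reyes, by admission number (higher first): Bianchi, Pereira and Farouk (924) before Drummond (715) before Obi and Horvat (648) before Reyes (616).
Bianchi, Pereira and Farouk are each not a past Master, so the next rule applies.
Among Bianchi, Pereira and Farouk, by standing in the guild: Bianchi and Pereira (Master) before Farouk (Journeyman).
Among Bianchi and Pereira, by date of admission to current standing (later first): Bianchi (Apr 24, 2002) before Pereira (Jul 3, 2000).
Obi and Horvat are each not a past Master, so the next rule applies.
Obi and Horvat are each Liveryman, so the next rule applies.
Among Obi and Horvat, by date of admission to current standing (later first): Obi (Mar 1, 2010) before Horvat (Aug 7, 2004).
So Farouk takes precedence.

Farouk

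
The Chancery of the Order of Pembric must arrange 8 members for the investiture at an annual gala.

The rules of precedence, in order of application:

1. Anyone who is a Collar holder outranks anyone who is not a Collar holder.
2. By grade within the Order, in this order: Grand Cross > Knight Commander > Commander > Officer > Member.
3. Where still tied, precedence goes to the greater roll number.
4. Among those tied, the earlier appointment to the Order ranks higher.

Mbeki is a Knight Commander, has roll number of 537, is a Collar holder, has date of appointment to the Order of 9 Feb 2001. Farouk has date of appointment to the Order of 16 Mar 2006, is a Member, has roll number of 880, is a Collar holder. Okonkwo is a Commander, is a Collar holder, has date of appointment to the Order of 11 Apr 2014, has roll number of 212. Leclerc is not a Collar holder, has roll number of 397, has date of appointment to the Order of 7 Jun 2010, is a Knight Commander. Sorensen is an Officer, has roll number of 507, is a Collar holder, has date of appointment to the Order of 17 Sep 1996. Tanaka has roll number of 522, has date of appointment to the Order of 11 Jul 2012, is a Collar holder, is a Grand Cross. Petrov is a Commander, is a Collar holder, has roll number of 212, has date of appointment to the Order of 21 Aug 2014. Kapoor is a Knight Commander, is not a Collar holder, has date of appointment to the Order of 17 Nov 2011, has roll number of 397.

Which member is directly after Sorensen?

Farouk

By the first rule: Tanaka, Mbeki, Okonkwo, Petrov, Sorensen and Farouk (each a Collar holder); then Leclerc and Kapoor (both not a Collar holder).
Among Tanaka, Mbeki, Okonkwo, Petrov, Sorensen and Farouk, by grade within the Order: Tanaka (Grand Cross) before Mbeki (Knight Commander) before Okonkwo and Petrov (Commander) before Sorensen (Officer) before Farouk (Member).
Okonkwo and Petrov both have roll number 212, so the next rule applies.
Among Okonkwo and Petrov, by date of appointment to the Order (earlier first): Okonkwo (11 Apr 2014) before Petrov (21 Aug 2014).
Leclerc and Kapoor are each Knight Commander, so the next rule applies.
Leclerc and Kapoor both have roll number 397, so the next rule applies.
Among Leclerc and Kapoor, by date of appointment to the Order (earlier first): Leclerc (7 Jun 2010) before Kapoor (17 Nov 2011).
Order: Tanaka, Mbeki, Okonkwo, Petrov, Sorensen, Farouk, Leclerc, Kapoor.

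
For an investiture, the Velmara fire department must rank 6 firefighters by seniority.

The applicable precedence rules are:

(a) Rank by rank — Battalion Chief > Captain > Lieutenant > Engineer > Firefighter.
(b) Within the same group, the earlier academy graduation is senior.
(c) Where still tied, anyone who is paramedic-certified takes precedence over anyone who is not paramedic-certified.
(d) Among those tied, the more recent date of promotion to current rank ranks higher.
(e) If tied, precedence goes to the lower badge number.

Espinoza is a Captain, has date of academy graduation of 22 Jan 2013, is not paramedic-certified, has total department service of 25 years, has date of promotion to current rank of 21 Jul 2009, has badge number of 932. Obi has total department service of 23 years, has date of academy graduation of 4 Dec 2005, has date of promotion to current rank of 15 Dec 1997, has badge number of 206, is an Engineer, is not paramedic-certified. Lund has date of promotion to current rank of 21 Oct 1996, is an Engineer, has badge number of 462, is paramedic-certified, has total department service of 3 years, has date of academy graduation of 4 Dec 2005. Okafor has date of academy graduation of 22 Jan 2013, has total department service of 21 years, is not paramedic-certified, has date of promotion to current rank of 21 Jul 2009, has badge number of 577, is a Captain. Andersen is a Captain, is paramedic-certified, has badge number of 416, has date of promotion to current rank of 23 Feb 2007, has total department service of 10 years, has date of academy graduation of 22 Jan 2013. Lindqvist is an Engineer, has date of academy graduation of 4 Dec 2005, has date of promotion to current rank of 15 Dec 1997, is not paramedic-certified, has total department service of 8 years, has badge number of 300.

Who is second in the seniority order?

By rank: Andersen, Okafor and Espinoza (Captain); then Lund, Obi and Lindqvist (Engineer).
Andersen, Okafor and Espinoza all have date of academy graduation 22 Jan 2013, so the next rule applies.
Among Andersen, Okafor and Espinoza, paramedic-certified before not paramedic-certified: Andersen (paramedic-certified) before Okafor and Espinoza (not paramedic-certified).
Okafor and Espinoza both have date of promotion to current rank 21 Jul 2009, so the next rule applies.
Among Okafor and Espinoza, by badge number (lower first): Okafor (577) before Espinoza (932).
Lund, Obi and Lindqvist all have date of academy graduation 4 Dec 2005, so the next rule applies.
Among Lund, Obi and Lindqvist, paramedic-certified before not paramedic-certified: Lund (paramedic-certified) before Obi and Lindqvist (not paramedic-certified).
Obi and Lindqvist both have date of promotion to current rank 15 Dec 1997, so the next rule applies.
Among Obi and Lindqvist, by badge number (lower first): Obi (206) before Lindqvist (300).
Order: Andersen, Okafor, Espinoza, Lund, Obi, Lindqvist.

Okafor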